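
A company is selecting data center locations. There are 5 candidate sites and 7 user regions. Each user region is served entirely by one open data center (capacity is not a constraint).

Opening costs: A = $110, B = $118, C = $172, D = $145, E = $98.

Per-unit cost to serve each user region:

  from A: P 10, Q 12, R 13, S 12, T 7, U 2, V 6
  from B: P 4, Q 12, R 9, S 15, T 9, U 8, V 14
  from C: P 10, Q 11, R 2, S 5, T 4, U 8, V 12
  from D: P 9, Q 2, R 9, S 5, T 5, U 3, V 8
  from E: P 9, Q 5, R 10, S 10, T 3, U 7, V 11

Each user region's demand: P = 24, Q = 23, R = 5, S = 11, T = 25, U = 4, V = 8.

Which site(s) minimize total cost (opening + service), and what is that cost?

Open B and D; minimum total cost 706.

For any fixed open set, each user region goes to its cheapest open site; total = fixed + service.
{B, D}: P→B 4·24=96, Q→D 2·23=46, R→B 9·5=45, S→D 5·11=55, T→D 5·25=125, U→D 3·4=12, V→D 8·8=64. Service 443; fixed 263; total 706.
{D}: P→D 9·24=216, Q→D 2·23=46, R→D 9·5=45, S→D 5·11=55, T→D 5·25=125, U→D 3·4=12, V→D 8·8=64. Service 563; fixed 145; total 708.
{B, D, E}: service 393 + fixed 361 = 754
{A, B, C, D, E}: service 338 + fixed 643 = 981
No other subset beats 706.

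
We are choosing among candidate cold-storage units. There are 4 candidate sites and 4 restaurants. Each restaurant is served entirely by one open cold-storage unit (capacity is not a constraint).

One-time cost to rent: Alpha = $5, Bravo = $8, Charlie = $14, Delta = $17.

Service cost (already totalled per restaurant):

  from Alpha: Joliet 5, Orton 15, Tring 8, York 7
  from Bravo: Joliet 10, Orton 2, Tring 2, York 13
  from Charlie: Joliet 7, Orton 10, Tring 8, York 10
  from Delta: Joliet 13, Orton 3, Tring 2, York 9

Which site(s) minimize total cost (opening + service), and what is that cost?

Open Alpha and Bravo; minimum total cost 29.

For any fixed open set, each restaurant goes to its cheapest open site; total = fixed + service.
{Alpha, Bravo}: Joliet→Alpha 5, Orton→Bravo 2, Tring→Bravo 2, York→Alpha 7. Service 16; fixed 13; total 29.
{Bravo}: Joliet→Bravo 10, Orton→Bravo 2, Tring→Bravo 2, York→Bravo 13. Service 27; fixed 8; total 35.
{Alpha, Delta}: Joliet→Alpha 5, Orton→Delta 3, Tring→Delta 2, York→Alpha 7. Service 17; fixed 22; total 39.
{Alpha, Bravo, Charlie, Delta}: service 16 + fixed 44 = 60
No other subset beats 29.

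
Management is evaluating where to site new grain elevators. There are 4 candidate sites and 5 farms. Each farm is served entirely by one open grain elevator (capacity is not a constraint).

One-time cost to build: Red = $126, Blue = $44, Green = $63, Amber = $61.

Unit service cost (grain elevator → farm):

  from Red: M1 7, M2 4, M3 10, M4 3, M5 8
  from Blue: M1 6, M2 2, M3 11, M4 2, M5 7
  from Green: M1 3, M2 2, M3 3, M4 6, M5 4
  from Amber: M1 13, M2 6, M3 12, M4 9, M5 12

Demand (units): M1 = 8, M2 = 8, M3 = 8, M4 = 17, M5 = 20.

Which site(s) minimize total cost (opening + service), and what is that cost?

For any fixed open set, each farm goes to its cheapest open site; total = fixed + service.
{Blue, Green}: M1→Green 3·8=24, M2→Blue 2·8=16, M3→Green 3·8=24, M4→Blue 2·17=34, M5→Green 4·20=80. Service 178; fixed 107; total 285.
{Green}: M1→Green 3·8=24, M2→Green 2·8=16, M3→Green 3·8=24, M4→Green 6·17=102, M5→Green 4·20=80. Service 246; fixed 63; total 309.
{Blue, Green, Amber}: service 178 + fixed 168 = 346
{Red, Blue, Green, Amber}: service 178 + fixed 294 = 472
(All 15 nonempty subsets were checked; Blue and Green is lowest.)

Open Blue and Green; minimum total cost 285.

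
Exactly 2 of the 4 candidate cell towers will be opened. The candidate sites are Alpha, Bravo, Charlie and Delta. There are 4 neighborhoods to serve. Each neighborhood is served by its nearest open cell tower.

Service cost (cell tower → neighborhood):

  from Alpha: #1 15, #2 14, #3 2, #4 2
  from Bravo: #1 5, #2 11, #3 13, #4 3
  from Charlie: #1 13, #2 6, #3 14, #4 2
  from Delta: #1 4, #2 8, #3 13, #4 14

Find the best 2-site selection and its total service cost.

Choose Alpha and Delta; total service cost 16.

With exactly 2 open, each neighborhood uses its cheapest among the chosen.
{Alpha, Delta}: #1→Delta 4, #2→Delta 8, #3→Alpha 2, #4→Alpha 2. Service cost 16.
{Alpha, Bravo}: service cost 20
{Alpha, Charlie}: service cost 23
Among all 6 size-2 choices, {Alpha, Delta} is lowest.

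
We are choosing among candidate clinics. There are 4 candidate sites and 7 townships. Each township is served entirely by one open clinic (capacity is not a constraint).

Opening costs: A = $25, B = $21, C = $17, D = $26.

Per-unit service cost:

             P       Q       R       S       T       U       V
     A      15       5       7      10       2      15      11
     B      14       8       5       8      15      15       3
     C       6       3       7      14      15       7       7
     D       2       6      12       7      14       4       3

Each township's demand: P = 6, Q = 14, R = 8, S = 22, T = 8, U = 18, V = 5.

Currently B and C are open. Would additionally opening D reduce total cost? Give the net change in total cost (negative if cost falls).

Yes — net change −82 (cost falls by 82).

Current service cost with {B, C}: 555.
Adding D: each township re-picks its cheapest; new service cost 447, saving 108.
Extra fixed cost: 26. Net change = 26 − 108 = -82.
(Totals: 593 → 511.)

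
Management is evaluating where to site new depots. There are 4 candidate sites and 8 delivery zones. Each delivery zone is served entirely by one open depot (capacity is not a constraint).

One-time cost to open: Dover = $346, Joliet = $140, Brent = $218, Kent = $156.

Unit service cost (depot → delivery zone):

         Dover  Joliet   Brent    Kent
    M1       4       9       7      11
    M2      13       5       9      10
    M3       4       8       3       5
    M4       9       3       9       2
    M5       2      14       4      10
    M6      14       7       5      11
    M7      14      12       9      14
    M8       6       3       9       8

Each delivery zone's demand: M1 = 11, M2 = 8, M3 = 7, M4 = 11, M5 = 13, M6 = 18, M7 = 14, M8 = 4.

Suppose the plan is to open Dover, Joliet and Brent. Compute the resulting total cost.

Total cost: 1096

Each delivery zone is assigned to its cheapest site among the open ones.
{Dover, Joliet, Brent}: M1→Dover 4·11=44, M2→Joliet 5·8=40, M3→Brent 3·7=21, M4→Joliet 3·11=33, M5→Dover 2·13=26, M6→Brent 5·18=90, M7→Brent 9·14=126, M8→Joliet 3·4=12. Service 392; fixed 704; total 1096.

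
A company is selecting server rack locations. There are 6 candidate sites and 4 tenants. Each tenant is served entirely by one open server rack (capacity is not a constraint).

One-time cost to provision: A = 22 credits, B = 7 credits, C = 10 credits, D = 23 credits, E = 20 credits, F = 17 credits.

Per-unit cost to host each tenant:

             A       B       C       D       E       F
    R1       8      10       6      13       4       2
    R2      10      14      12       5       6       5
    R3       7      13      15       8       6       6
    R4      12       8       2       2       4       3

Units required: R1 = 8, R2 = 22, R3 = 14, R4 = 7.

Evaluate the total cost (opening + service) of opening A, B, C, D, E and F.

Each tenant is assigned to its cheapest site among the open ones.
{A, B, C, D, E, F}: R1→F 2·8=16, R2→D 5·22=110, R3→E 6·14=84, R4→C 2·7=14. Service 224; fixed 99; total 323.

Total cost: 323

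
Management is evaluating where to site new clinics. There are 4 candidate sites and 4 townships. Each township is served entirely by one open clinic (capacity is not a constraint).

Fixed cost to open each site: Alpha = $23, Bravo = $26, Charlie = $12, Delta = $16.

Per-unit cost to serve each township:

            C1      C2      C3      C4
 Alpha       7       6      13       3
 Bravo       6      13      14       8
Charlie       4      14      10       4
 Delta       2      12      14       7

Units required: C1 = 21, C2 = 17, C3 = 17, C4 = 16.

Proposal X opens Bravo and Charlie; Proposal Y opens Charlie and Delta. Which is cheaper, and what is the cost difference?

Proposal X: {Bravo, Charlie}: C1→Charlie 4·21=84, C2→Bravo 13·17=221, C3→Charlie 10·17=170, C4→Charlie 4·16=64. Service 539; fixed 38; total 577.
Proposal Y: {Charlie, Delta}: C1→Delta 2·21=42, C2→Delta 12·17=204, C3→Charlie 10·17=170, C4→Charlie 4·16=64. Service 480; fixed 28; total 508.
Difference: |577 − 508| = 69.

Proposal Y is cheaper by 69.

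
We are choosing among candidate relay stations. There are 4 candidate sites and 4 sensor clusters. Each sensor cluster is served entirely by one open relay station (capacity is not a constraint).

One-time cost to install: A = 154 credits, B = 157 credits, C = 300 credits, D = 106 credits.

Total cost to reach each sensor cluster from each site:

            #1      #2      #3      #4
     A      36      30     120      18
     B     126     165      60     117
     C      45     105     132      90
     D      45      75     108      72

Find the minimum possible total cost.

For any fixed open set, each sensor cluster goes to its cheapest open site; total = fixed + service.
{A}: #1→A 36, #2→A 30, #3→A 120, #4→A 18. Service 204; fixed 154; total 358.
{D}: #1→D 45, #2→D 75, #3→D 108, #4→D 72. Service 300; fixed 106; total 406.
{A, D}: #1→A 36, #2→A 30, #3→D 108, #4→A 18. Service 192; fixed 260; total 452.
{A, B, C, D}: #1→A 36, #2→A 30, #3→B 60, #4→A 18. Service 144; fixed 717; total 861.
(All 15 nonempty subsets were checked; A only is lowest.)

Minimum total cost: 358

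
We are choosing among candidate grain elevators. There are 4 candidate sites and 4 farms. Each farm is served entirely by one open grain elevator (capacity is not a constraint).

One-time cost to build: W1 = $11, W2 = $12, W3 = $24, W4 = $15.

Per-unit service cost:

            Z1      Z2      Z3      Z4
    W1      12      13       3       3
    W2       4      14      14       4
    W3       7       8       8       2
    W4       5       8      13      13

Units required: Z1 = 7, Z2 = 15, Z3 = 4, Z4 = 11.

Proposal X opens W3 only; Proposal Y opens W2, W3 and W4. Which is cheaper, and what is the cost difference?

Proposal X is cheaper by 6.

Proposal X: {W3}: Z1→W3 7·7=49, Z2→W3 8·15=120, Z3→W3 8·4=32, Z4→W3 2·11=22. Service 223; fixed 24; total 247.
Proposal Y: {W2, W3, W4}: Z1→W2 4·7=28, Z2→W3 8·15=120, Z3→W3 8·4=32, Z4→W3 2·11=22. Service 202; fixed 51; total 253.
Difference: |247 − 253| = 6.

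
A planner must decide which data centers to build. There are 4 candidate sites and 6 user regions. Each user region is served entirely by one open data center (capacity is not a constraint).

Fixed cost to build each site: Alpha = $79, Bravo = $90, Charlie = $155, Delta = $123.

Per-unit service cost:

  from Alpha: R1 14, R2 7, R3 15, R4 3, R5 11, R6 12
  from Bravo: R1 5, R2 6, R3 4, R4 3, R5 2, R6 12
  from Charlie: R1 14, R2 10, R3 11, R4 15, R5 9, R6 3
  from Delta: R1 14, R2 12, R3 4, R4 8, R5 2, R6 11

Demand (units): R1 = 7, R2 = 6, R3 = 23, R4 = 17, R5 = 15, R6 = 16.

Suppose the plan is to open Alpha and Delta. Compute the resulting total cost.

Total cost: 691

Each user region is assigned to its cheapest site among the open ones.
{Alpha, Delta}: R1→Alpha 14·7=98, R2→Alpha 7·6=42, R3→Delta 4·23=92, R4→Alpha 3·17=51, R5→Delta 2·15=30, R6→Delta 11·16=176. Service 489; fixed 202; total 691.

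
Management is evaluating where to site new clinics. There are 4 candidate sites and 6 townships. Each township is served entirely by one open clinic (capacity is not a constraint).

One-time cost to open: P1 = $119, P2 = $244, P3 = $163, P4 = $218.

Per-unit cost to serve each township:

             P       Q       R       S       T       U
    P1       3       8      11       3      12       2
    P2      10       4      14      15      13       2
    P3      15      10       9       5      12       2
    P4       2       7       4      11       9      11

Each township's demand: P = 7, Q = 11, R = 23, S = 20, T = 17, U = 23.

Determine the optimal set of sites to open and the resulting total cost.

Open P1 and P4; minimum total cost 779.

For any fixed open set, each township goes to its cheapest open site; total = fixed + service.
{P1, P4}: P→P4 2·7=14, Q→P4 7·11=77, R→P4 4·23=92, S→P1 3·20=60, T→P4 9·17=153, U→P1 2·23=46. Service 442; fixed 337; total 779.
{P1}: service 672 + fixed 119 = 791
{P3, P4}: service 482 + fixed 381 = 863
{P1, P2, P3, P4}: P→P4 2·7=14, Q→P2 4·11=44, R→P4 4·23=92, S→P1 3·20=60, T→P4 9·17=153, U→P1 2·23=46. Service 409; fixed 744; total 1153.
(All 15 nonempty subsets were checked; P1 and P4 is lowest.)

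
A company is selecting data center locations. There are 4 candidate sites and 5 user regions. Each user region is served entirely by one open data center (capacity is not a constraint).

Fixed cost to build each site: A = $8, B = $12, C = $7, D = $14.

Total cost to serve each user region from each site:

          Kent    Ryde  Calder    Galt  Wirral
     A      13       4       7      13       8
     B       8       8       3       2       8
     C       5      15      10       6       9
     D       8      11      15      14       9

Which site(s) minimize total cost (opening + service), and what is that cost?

Open B only; minimum total cost 41.

For any fixed open set, each user region goes to its cheapest open site; total = fixed + service.
{B}: Kent→B 8, Ryde→B 8, Calder→B 3, Galt→B 2, Wirral→B 8. Service 29; fixed 12; total 41.
{A, B}: Kent→B 8, Ryde→A 4, Calder→B 3, Galt→B 2, Wirral→A 8. Service 25; fixed 20; total 45.
{A, C}: Kent→C 5, Ryde→A 4, Calder→A 7, Galt→C 6, Wirral→A 8. Service 30; fixed 15; total 45.
{A, B, C, D}: service 22 + fixed 41 = 63
No other subset beats 41.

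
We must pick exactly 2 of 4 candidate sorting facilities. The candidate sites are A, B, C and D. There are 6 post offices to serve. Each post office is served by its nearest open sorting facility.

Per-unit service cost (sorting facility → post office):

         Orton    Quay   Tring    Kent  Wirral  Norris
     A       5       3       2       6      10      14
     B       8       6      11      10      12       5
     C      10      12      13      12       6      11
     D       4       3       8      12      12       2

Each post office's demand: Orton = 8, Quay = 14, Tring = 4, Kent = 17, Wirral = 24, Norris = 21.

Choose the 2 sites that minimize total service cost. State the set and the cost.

Choose A and D; total service cost 466.

With exactly 2 open, each post office uses its cheapest among the chosen.
{A, D}: Orton→D 4·8=32, Quay→A 3·14=42, Tring→A 2·4=8, Kent→A 6·17=102, Wirral→A 10·24=240, Norris→D 2·21=42. Service cost 466.
{C, D}: service cost 496
{A, B}: service cost 537
Among all 6 size-2 choices, {A, D} is lowest.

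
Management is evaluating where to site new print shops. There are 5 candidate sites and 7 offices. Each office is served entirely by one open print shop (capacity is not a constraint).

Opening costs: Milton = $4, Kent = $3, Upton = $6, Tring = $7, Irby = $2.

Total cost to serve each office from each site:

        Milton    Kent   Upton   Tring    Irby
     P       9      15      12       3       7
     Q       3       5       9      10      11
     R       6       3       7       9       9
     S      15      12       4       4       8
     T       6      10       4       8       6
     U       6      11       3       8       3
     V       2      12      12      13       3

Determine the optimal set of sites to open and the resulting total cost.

For any fixed open set, each office goes to its cheapest open site; total = fixed + service.
{Kent, Tring, Irby}: P→Tring 3, Q→Kent 5, R→Kent 3, S→Tring 4, T→Irby 6, U→Irby 3, V→Irby 3. Service 27; fixed 12; total 39.
{Milton, Kent, Tring, Irby}: service 24 + fixed 16 = 40
{Milton, Tring, Irby}: P→Tring 3, Q→Milton 3, R→Milton 6, S→Tring 4, T→Milton 6, U→Irby 3, V→Milton 2. Service 27; fixed 13; total 40.
{Milton, Kent, Upton, Tring, Irby}: P→Tring 3, Q→Milton 3, R→Kent 3, S→Upton 4, T→Upton 4, U→Upton 3, V→Milton 2. Service 22; fixed 22; total 44.
No other subset beats 39.

Open Kent, Tring and Irby; minimum total cost 39.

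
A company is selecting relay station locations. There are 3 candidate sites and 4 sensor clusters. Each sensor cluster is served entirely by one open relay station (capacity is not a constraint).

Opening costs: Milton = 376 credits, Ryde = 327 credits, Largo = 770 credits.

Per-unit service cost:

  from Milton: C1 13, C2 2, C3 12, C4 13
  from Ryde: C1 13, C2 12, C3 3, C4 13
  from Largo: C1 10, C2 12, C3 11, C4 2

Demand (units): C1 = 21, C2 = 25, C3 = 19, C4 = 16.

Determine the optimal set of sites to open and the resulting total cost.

Open Milton only; minimum total cost 1135.

For any fixed open set, each sensor cluster goes to its cheapest open site; total = fixed + service.
{Milton}: C1→Milton 13·21=273, C2→Milton 2·25=50, C3→Milton 12·19=228, C4→Milton 13·16=208. Service 759; fixed 376; total 1135.
{Ryde}: service 838 + fixed 327 = 1165
{Milton, Ryde}: service 588 + fixed 703 = 1291
{Milton, Ryde, Largo}: service 349 + fixed 1473 = 1822
No other subset beats 1135.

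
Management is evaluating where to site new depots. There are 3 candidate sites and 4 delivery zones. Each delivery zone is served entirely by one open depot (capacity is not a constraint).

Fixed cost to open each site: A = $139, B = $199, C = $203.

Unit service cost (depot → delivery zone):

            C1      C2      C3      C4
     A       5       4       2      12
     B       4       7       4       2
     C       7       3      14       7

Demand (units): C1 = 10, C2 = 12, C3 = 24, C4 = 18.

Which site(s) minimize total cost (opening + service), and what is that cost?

Open B only; minimum total cost 455.

For any fixed open set, each delivery zone goes to its cheapest open site; total = fixed + service.
{B}: C1→B 4·10=40, C2→B 7·12=84, C3→B 4·24=96, C4→B 2·18=36. Service 256; fixed 199; total 455.
{A}: C1→A 5·10=50, C2→A 4·12=48, C3→A 2·24=48, C4→A 12·18=216. Service 362; fixed 139; total 501.
{A, B}: service 172 + fixed 338 = 510
{A, B, C}: C1→B 4·10=40, C2→C 3·12=36, C3→A 2·24=48, C4→B 2·18=36. Service 160; fixed 541; total 701.
(All 7 nonempty subsets were checked; B only is lowest.)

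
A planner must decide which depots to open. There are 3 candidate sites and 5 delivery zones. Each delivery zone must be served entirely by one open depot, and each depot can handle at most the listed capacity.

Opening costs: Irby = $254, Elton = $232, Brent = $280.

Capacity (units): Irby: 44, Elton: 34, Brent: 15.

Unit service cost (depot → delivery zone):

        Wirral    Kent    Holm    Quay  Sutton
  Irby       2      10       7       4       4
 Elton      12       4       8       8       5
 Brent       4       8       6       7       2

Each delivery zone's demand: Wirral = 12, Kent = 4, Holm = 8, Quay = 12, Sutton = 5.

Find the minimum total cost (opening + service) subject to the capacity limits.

Open {Irby}: Wirral→Irby 2·12=24, Kent→Irby 10·4=40, Holm→Irby 7·8=56, Quay→Irby 4·12=48, Sutton→Irby 4·5=20.
Loads: Irby carries 41/44. Service 188; fixed 254; total 442.
Next best feasible plan costs 650.

Minimum total cost: 442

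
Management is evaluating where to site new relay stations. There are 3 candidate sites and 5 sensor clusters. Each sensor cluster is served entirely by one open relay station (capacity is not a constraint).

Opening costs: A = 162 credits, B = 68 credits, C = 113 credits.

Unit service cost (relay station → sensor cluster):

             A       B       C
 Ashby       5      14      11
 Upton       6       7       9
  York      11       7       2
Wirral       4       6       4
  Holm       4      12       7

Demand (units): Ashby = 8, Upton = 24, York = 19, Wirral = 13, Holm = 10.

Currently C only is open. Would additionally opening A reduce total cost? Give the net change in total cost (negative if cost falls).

No — net change +12 (cost rises by 12).

Current service cost with {C}: 464.
Adding A: each sensor cluster re-picks its cheapest; new service cost 314, saving 150.
Extra fixed cost: 162. Net change = 162 − 150 = 12.
(Totals: 577 → 589.)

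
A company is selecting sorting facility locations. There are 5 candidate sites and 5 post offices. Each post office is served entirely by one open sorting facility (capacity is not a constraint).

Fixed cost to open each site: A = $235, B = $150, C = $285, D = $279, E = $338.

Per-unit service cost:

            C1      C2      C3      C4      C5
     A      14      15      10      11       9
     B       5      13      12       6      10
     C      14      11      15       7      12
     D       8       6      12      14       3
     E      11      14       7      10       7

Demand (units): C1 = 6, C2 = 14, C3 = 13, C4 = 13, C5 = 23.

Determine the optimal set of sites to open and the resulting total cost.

Open D only; minimum total cost 818.

For any fixed open set, each post office goes to its cheapest open site; total = fixed + service.
{D}: C1→D 8·6=48, C2→D 6·14=84, C3→D 12·13=156, C4→D 14·13=182, C5→D 3·23=69. Service 539; fixed 279; total 818.
{B}: C1→B 5·6=30, C2→B 13·14=182, C3→B 12·13=156, C4→B 6·13=78, C5→B 10·23=230. Service 676; fixed 150; total 826.
{B, D}: service 417 + fixed 429 = 846
{A, B, C, D, E}: C1→B 5·6=30, C2→D 6·14=84, C3→E 7·13=91, C4→B 6·13=78, C5→D 3·23=69. Service 352; fixed 1287; total 1639.
No other subset beats 818.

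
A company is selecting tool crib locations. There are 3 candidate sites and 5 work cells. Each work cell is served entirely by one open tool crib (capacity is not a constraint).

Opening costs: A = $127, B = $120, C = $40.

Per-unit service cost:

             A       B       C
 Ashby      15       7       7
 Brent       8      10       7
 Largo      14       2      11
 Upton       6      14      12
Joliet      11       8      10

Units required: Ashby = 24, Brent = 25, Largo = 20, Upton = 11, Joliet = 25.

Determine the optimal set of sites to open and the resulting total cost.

Open B and C; minimum total cost 875.

For any fixed open set, each work cell goes to its cheapest open site; total = fixed + service.
{B, C}: Ashby→B 7·24=168, Brent→C 7·25=175, Largo→B 2·20=40, Upton→C 12·11=132, Joliet→B 8·25=200. Service 715; fixed 160; total 875.
{A, B}: service 674 + fixed 247 = 921
{B}: service 812 + fixed 120 = 932
{A, B, C}: Ashby→B 7·24=168, Brent→C 7·25=175, Largo→B 2·20=40, Upton→A 6·11=66, Joliet→B 8·25=200. Service 649; fixed 287; total 936.
No other subset beats 875.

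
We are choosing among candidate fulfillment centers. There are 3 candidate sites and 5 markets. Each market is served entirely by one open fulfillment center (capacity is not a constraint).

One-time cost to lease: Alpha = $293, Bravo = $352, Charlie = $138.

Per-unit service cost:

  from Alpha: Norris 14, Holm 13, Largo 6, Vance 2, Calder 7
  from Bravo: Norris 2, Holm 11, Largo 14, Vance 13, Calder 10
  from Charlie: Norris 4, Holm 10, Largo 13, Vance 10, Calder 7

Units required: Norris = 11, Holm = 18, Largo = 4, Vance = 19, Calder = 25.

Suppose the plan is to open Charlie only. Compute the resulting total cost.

Total cost: 779

Each market is assigned to its cheapest site among the open ones.
{Charlie}: Norris→Charlie 4·11=44, Holm→Charlie 10·18=180, Largo→Charlie 13·4=52, Vance→Charlie 10·19=190, Calder→Charlie 7·25=175. Service 641; fixed 138; total 779.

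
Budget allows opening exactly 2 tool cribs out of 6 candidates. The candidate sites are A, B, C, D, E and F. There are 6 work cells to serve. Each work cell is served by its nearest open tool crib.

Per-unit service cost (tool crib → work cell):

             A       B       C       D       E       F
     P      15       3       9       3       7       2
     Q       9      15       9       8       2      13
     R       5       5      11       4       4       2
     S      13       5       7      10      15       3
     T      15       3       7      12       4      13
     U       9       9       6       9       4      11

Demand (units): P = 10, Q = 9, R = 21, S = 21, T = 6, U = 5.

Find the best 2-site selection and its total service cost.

Choose E and F; total service cost 187.

With exactly 2 open, each work cell uses its cheapest among the chosen.
{E, F}: P→F 2·10=20, Q→E 2·9=18, R→F 2·21=42, S→F 3·21=63, T→E 4·6=24, U→E 4·5=20. Service cost 187.
{B, E}: service cost 275
{C, F}: service cost 278
Among all 15 size-2 choices, {E, F} is lowest.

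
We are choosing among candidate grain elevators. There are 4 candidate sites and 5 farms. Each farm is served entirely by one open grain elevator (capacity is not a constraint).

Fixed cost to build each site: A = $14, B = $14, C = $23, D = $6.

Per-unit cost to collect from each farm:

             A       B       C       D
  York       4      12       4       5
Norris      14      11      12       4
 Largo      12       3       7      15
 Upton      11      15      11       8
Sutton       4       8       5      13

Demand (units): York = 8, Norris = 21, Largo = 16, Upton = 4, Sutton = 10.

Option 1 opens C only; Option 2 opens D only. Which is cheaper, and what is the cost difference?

Option 1 is cheaper by 19.

Option 1: {C}: York→C 4·8=32, Norris→C 12·21=252, Largo→C 7·16=112, Upton→C 11·4=44, Sutton→C 5·10=50. Service 490; fixed 23; total 513.
Option 2: {D}: York→D 5·8=40, Norris→D 4·21=84, Largo→D 15·16=240, Upton→D 8·4=32, Sutton→D 13·10=130. Service 526; fixed 6; total 532.
Difference: |513 − 532| = 19.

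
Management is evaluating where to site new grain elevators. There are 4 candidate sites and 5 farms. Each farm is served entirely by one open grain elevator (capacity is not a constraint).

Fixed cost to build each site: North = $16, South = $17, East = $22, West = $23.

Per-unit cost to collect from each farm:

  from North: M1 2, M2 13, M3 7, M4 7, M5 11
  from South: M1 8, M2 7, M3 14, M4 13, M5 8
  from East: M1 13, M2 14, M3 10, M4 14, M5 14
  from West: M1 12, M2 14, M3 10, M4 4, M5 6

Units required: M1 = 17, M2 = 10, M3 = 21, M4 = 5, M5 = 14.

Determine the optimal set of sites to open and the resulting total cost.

For any fixed open set, each farm goes to its cheapest open site; total = fixed + service.
{North, South, West}: M1→North 2·17=34, M2→South 7·10=70, M3→North 7·21=147, M4→West 4·5=20, M5→West 6·14=84. Service 355; fixed 56; total 411.
{North, South}: service 398 + fixed 33 = 431
{North, South, East, West}: M1→North 2·17=34, M2→South 7·10=70, M3→North 7·21=147, M4→West 4·5=20, M5→West 6·14=84. Service 355; fixed 78; total 433.
{North}: service 500 + fixed 16 = 516
No other subset beats 411.

Open North, South and West; minimum total cost 411.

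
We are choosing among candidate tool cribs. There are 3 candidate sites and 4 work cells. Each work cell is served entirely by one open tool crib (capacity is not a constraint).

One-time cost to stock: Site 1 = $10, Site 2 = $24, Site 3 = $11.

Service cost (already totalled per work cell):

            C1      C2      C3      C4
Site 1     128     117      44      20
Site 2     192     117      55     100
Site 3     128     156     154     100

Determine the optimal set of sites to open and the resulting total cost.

For any fixed open set, each work cell goes to its cheapest open site; total = fixed + service.
{Site 1}: C1→Site 1 128, C2→Site 1 117, C3→Site 1 44, C4→Site 1 20. Service 309; fixed 10; total 319.
{Site 1, Site 3}: C1→Site 1 128, C2→Site 1 117, C3→Site 1 44, C4→Site 1 20. Service 309; fixed 21; total 330.
{Site 1, Site 2}: service 309 + fixed 34 = 343
{Site 1, Site 2, Site 3}: service 309 + fixed 45 = 354
No other subset beats 319.

Open Site 1 only; minimum total cost 319.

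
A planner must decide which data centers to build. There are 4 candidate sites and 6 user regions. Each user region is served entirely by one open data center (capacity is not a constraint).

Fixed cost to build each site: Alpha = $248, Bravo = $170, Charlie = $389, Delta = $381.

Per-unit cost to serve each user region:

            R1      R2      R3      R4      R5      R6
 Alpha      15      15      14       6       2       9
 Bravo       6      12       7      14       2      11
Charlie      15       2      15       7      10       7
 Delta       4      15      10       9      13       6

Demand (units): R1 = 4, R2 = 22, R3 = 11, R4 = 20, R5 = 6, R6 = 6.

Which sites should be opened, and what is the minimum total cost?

For any fixed open set, each user region goes to its cheapest open site; total = fixed + service.
{Bravo}: R1→Bravo 6·4=24, R2→Bravo 12·22=264, R3→Bravo 7·11=77, R4→Bravo 14·20=280, R5→Bravo 2·6=12, R6→Bravo 11·6=66. Service 723; fixed 170; total 893.
{Bravo, Charlie}: service 339 + fixed 559 = 898
{Charlie}: R1→Charlie 15·4=60, R2→Charlie 2·22=44, R3→Charlie 15·11=165, R4→Charlie 7·20=140, R5→Charlie 10·6=60, R6→Charlie 7·6=42. Service 511; fixed 389; total 900.
{Alpha, Bravo, Charlie, Delta}: R1→Delta 4·4=16, R2→Charlie 2·22=44, R3→Bravo 7·11=77, R4→Alpha 6·20=120, R5→Alpha 2·6=12, R6→Delta 6·6=36. Service 305; fixed 1188; total 1493.
No other subset beats 893.

Open Bravo only; minimum total cost 893.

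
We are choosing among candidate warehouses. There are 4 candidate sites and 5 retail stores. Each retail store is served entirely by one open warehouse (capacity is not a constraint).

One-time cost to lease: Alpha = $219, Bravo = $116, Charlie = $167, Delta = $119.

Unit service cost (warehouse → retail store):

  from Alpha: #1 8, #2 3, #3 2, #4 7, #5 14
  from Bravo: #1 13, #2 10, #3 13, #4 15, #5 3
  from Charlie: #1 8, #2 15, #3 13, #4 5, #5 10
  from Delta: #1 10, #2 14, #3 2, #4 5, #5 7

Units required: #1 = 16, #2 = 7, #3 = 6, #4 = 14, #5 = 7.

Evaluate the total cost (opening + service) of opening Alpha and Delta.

Total cost: 618

Each retail store is assigned to its cheapest site among the open ones.
{Alpha, Delta}: #1→Alpha 8·16=128, #2→Alpha 3·7=21, #3→Alpha 2·6=12, #4→Delta 5·14=70, #5→Delta 7·7=49. Service 280; fixed 338; total 618.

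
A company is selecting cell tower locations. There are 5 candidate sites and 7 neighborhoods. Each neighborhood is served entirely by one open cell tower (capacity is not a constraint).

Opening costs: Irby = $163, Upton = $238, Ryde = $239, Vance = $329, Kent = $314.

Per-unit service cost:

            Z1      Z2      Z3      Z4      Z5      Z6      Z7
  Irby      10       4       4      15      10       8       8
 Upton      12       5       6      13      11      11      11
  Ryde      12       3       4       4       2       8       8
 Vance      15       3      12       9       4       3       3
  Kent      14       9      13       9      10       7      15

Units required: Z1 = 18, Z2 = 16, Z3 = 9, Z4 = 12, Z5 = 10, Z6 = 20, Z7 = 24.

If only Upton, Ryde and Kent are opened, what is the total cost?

Each neighborhood is assigned to its cheapest site among the open ones.
{Upton, Ryde, Kent}: Z1→Upton 12·18=216, Z2→Ryde 3·16=48, Z3→Ryde 4·9=36, Z4→Ryde 4·12=48, Z5→Ryde 2·10=20, Z6→Kent 7·20=140, Z7→Ryde 8·24=192. Service 700; fixed 791; total 1491.

Total cost: 1491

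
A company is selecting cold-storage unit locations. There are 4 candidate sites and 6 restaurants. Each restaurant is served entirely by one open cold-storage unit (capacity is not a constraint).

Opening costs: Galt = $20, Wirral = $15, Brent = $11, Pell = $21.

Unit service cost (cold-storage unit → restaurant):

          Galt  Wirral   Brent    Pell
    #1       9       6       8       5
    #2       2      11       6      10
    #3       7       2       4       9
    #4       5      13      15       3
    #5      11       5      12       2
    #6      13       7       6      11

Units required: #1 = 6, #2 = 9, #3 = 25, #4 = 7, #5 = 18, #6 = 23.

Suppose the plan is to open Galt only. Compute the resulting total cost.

Total cost: 799

Each restaurant is assigned to its cheapest site among the open ones.
{Galt}: #1→Galt 9·6=54, #2→Galt 2·9=18, #3→Galt 7·25=175, #4→Galt 5·7=35, #5→Galt 11·18=198, #6→Galt 13·23=299. Service 779; fixed 20; total 799.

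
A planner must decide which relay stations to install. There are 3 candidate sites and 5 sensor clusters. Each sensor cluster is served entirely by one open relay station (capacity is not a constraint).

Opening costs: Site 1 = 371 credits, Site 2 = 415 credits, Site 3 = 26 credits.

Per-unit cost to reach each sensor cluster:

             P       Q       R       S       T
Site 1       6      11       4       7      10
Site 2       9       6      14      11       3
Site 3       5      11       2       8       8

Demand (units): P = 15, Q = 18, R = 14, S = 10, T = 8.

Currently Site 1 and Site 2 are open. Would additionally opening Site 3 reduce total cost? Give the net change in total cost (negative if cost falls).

Yes — net change −17 (cost falls by 17).

Current service cost with {Site 1, Site 2}: 348.
Adding Site 3: each sensor cluster re-picks its cheapest; new service cost 305, saving 43.
Extra fixed cost: 26. Net change = 26 − 43 = -17.
(Totals: 1134 → 1117.)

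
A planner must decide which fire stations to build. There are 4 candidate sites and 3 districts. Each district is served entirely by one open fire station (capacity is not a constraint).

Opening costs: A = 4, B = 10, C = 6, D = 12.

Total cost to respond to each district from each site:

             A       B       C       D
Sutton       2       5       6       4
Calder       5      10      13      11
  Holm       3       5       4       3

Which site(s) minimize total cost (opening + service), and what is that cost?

Open A only; minimum total cost 14.

For any fixed open set, each district goes to its cheapest open site; total = fixed + service.
{A}: Sutton→A 2, Calder→A 5, Holm→A 3. Service 10; fixed 4; total 14.
{A, C}: Sutton→A 2, Calder→A 5, Holm→A 3. Service 10; fixed 10; total 20.
{A, B}: service 10 + fixed 14 = 24
{A, B, C, D}: service 10 + fixed 32 = 42
(All 15 nonempty subsets were checked; A only is lowest.)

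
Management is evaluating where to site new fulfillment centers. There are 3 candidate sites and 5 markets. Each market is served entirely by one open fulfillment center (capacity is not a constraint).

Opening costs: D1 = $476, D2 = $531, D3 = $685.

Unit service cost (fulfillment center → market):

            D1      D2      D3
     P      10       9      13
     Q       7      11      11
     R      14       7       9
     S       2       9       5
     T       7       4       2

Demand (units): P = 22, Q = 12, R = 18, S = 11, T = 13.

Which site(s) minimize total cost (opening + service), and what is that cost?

For any fixed open set, each market goes to its cheapest open site; total = fixed + service.
{D2}: P→D2 9·22=198, Q→D2 11·12=132, R→D2 7·18=126, S→D2 9·11=99, T→D2 4·13=52. Service 607; fixed 531; total 1138.
{D1}: P→D1 10·22=220, Q→D1 7·12=84, R→D1 14·18=252, S→D1 2·11=22, T→D1 7·13=91. Service 669; fixed 476; total 1145.
{D3}: service 661 + fixed 685 = 1346
{D1, D2, D3}: service 456 + fixed 1692 = 2148
No other subset beats 1138.

Open D2 only; minimum total cost 1138.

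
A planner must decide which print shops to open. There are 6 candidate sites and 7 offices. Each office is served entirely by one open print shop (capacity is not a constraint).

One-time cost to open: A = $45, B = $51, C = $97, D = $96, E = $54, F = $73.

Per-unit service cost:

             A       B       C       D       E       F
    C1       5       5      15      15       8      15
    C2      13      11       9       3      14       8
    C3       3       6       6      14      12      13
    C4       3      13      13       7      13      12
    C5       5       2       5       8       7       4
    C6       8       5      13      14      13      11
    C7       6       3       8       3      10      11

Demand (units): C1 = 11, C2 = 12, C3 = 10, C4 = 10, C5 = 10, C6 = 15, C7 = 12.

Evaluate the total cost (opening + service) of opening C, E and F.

Each office is assigned to its cheapest site among the open ones.
{C, E, F}: C1→E 8·11=88, C2→F 8·12=96, C3→C 6·10=60, C4→F 12·10=120, C5→F 4·10=40, C6→F 11·15=165, C7→C 8·12=96. Service 665; fixed 224; total 889.

Total cost: 889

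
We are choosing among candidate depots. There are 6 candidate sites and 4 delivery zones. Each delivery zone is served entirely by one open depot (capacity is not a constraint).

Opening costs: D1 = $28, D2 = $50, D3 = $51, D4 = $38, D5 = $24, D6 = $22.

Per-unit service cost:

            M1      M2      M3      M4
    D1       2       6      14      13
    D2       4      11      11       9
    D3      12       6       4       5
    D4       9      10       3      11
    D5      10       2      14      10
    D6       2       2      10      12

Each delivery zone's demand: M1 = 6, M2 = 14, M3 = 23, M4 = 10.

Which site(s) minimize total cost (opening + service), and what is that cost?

For any fixed open set, each delivery zone goes to its cheapest open site; total = fixed + service.
{D3, D6}: M1→D6 2·6=12, M2→D6 2·14=28, M3→D3 4·23=92, M4→D3 5·10=50. Service 182; fixed 73; total 255.
{D3, D4, D6}: service 159 + fixed 111 = 270
{D3, D5, D6}: service 182 + fixed 97 = 279
{D1, D2, D3, D4, D5, D6}: service 159 + fixed 213 = 372
No other subset beats 255.

Open D3 and D6; minimum total cost 255.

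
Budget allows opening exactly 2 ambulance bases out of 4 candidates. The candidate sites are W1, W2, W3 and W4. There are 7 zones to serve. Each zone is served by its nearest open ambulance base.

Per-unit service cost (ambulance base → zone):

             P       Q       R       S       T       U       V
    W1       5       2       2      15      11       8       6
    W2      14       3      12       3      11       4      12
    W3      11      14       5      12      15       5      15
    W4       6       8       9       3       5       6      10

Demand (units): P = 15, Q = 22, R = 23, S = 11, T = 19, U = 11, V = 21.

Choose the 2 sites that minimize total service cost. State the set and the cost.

Choose W1 and W4; total service cost 485.

With exactly 2 open, each zone uses its cheapest among the chosen.
{W1, W4}: P→W1 5·15=75, Q→W1 2·22=44, R→W1 2·23=46, S→W4 3·11=33, T→W4 5·19=95, U→W4 6·11=66, V→W1 6·21=126. Service cost 485.
{W1, W2}: service cost 577
{W1, W3}: service cost 687
Among all 6 size-2 choices, {W1, W4} is lowest.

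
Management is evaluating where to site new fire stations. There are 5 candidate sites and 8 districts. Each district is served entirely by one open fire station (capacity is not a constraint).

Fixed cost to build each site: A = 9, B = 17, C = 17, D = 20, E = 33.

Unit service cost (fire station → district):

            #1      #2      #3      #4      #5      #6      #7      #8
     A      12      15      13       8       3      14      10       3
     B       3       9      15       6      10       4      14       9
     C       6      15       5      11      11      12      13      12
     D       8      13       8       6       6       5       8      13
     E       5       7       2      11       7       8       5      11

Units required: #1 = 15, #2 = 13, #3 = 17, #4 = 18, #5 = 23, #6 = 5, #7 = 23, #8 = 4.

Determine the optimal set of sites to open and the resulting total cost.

For any fixed open set, each district goes to its cheapest open site; total = fixed + service.
{A, B, E}: #1→B 3·15=45, #2→E 7·13=91, #3→E 2·17=34, #4→B 6·18=108, #5→A 3·23=69, #6→B 4·5=20, #7→E 5·23=115, #8→A 3·4=12. Service 494; fixed 59; total 553.
{A, B, C, E}: #1→B 3·15=45, #2→E 7·13=91, #3→E 2·17=34, #4→B 6·18=108, #5→A 3·23=69, #6→B 4·5=20, #7→E 5·23=115, #8→A 3·4=12. Service 494; fixed 76; total 570.
{A, B, D, E}: service 494 + fixed 79 = 573
{A, B, C, D, E}: service 494 + fixed 96 = 590
No other subset beats 553.

Open A, B and E; minimum total cost 553.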